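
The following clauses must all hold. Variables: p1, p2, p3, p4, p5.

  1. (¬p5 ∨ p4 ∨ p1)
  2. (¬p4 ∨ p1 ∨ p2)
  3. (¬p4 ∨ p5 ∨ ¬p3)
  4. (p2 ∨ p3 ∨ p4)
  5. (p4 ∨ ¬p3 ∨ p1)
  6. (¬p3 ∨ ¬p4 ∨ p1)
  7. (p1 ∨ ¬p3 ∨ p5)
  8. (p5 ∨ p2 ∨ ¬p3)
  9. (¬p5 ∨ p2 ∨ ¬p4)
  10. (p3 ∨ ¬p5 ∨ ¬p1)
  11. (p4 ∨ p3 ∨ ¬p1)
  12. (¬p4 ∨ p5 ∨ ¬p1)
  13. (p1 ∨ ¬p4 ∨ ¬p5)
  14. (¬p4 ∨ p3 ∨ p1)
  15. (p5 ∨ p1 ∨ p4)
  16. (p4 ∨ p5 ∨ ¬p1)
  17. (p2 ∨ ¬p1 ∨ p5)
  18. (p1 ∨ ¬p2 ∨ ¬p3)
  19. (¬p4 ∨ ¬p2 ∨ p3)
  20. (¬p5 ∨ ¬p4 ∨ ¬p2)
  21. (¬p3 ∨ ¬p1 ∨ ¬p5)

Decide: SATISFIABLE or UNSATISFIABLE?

UNSATISFIABLE

p1 = True:
  p5 = True:
    propagation gives p3=True; an empty clause results — contradiction.
  p5 = False:
    propagation gives p4=False; an empty clause results — contradiction.
p1 = False:
  p4 = True:
    propagation gives p2=True, p3=False; an empty clause results — contradiction.
  p4 = False:
    propagation gives p5=False; an empty clause results — contradiction.
Every branch closes, so no satisfying assignment exists.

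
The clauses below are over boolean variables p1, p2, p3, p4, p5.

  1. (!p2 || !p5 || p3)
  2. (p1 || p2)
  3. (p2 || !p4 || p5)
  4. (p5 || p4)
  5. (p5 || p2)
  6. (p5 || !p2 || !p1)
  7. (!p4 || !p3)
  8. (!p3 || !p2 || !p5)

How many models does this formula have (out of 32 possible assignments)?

4

Satisfying assignments:
  p1=F p2=T p3=F p4=T p5=F
  p1=T p2=F p3=F p4=F p5=T
  p1=T p2=F p3=F p4=T p5=T
  p1=T p2=F p3=T p4=F p5=T
Count: 4.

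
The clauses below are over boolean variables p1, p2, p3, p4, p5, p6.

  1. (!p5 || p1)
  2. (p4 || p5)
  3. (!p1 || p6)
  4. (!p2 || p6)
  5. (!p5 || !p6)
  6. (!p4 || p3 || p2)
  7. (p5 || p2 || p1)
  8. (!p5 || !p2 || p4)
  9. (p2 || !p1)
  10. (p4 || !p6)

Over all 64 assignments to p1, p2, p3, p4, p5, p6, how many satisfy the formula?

4

The models are:
  p1=F p2=T p3=F p4=T p5=F p6=T
  p1=F p2=T p3=T p4=T p5=F p6=T
  p1=T p2=T p3=F p4=T p5=F p6=T
  p1=T p2=T p3=T p4=T p5=F p6=T
That's 4 in total.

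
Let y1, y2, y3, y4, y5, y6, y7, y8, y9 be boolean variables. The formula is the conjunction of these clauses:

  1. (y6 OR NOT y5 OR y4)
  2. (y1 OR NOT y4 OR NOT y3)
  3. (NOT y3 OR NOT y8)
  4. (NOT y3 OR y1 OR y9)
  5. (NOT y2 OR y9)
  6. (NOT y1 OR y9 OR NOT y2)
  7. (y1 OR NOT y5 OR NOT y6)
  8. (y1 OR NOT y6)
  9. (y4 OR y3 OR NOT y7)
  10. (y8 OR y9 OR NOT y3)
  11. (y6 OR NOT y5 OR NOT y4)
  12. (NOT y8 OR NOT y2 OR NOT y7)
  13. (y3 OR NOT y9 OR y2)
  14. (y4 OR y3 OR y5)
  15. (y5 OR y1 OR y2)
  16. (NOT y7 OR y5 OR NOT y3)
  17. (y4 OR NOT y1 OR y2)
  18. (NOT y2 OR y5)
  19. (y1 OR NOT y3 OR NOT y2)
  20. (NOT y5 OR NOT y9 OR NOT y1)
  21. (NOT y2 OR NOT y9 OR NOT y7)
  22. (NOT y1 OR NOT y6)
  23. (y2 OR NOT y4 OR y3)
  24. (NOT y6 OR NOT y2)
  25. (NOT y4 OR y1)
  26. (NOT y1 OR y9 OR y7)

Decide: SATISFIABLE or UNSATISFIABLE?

SATISFIABLE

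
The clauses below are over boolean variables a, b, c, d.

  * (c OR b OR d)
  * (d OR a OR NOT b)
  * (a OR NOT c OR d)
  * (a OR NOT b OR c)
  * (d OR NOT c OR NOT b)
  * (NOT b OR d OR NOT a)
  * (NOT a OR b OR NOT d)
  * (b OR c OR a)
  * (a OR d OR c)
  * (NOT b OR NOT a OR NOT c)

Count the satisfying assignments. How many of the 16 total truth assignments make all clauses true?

4

Satisfying assignments:
  a=0 b=0 c=1 d=1
  a=0 b=1 c=1 d=1
  a=1 b=0 c=1 d=0
  a=1 b=1 c=0 d=1
That's 4 in total.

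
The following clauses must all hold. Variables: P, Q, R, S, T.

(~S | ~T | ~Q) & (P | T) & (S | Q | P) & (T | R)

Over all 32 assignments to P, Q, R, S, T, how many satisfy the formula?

14

Case analysis on T and P:
  T=1, P=1: R free; 3 ways for (Q,S) × 2^1 = 6.
  T=1, P=0: remaining (Q,R,S) ∈ {(0,0,1); (0,1,1); (1,0,0); (1,1,0)} — 4.
  T=0, P=1: remaining (Q,R,S) ∈ {(0,1,0); (0,1,1); (1,1,0); (1,1,1)} — 4.
  T=0, P=0: a clause becomes empty — 0.
Total: 6 + 4 + 4 + 0 = 14.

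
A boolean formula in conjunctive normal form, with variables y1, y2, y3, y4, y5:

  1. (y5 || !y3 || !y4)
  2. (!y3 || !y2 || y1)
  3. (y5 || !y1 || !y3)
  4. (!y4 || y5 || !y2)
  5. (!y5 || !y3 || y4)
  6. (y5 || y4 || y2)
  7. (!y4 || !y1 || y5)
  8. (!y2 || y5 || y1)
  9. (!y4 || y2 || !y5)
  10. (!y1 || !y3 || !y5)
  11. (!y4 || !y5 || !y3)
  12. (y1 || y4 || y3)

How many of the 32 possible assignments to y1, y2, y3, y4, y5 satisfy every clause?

6

The models are:
  y1=0 y2=0 y3=0 y4=1 y5=0
  y1=0 y2=1 y3=0 y4=1 y5=1
  y1=1 y2=0 y3=0 y4=0 y5=1
  y1=1 y2=1 y3=0 y4=0 y5=0
  y1=1 y2=1 y3=0 y4=0 y5=1
  y1=1 y2=1 y3=0 y4=1 y5=1
Count: 6.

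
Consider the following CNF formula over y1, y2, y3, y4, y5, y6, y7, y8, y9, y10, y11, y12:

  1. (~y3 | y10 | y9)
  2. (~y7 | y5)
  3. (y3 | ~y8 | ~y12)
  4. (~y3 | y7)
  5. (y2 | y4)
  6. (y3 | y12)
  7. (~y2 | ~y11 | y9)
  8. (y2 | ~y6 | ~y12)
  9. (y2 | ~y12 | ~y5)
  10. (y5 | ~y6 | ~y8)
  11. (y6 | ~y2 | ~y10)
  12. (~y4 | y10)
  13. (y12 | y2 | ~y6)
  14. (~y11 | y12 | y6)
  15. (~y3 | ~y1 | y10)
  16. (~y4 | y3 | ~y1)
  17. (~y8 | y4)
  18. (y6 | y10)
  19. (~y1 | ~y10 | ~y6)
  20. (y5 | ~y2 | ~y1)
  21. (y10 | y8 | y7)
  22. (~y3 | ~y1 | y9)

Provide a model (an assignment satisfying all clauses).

y1=False, y2=True, y3=False, y4=True, y5=True, y6=True, y7=False, y8=False, y9=True, y10=True, y11=True, y12=True

Check each clause:
  1. (~y3 | y10 | y9) — y9 is true.
  2. (y5 | ~y7) — ~y7 is true.
  3. (y3 | ~y12 | ~y8) — ~y8 is true.
  4. (y7 | ~y3) — ~y3 is true.
  5. (y4 | y2) — y2 is true.
  6. (y3 | y12) — y12 is true.
  7. (~y2 | ~y11 | y9) — y9 is true.
  8. (~y12 | y2 | ~y6) — y2 is true.
  9. (~y12 | y2 | ~y5) — y2 is true.
  10. (y5 | ~y6 | ~y8) — ~y8 is true.
  11. (~y2 | ~y10 | y6) — y6 is true.
  12. (y10 | ~y4) — y10 is true.
  13. (y12 | y2 | ~y6) — y2 is true.
  14. (~y11 | y6 | y12) — y12 is true.
  15. (~y3 | ~y1 | y10) — y10 is true.
  16. (y3 | ~y1 | ~y4) — ~y1 is true.
  17. (y4 | ~y8) — ~y8 is true.
  18. (y6 | y10) — y10 is true.
  19. (~y1 | ~y10 | ~y6) — ~y1 is true.
  20. (~y2 | ~y1 | y5) — y5 is true.
  21. (y8 | y10 | y7) — y10 is true.
  22. (~y3 | ~y1 | y9) — y9 is true.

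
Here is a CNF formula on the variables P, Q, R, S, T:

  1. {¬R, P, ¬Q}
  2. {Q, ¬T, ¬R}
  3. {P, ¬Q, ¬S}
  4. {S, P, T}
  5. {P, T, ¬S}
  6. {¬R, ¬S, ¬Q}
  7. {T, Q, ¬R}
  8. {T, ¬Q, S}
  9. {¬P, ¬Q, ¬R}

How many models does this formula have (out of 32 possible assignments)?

10

Split on Q, then P.
  Q=T, P=T: remaining (R,S,T) ∈ {(F,F,T); (F,T,F); (F,T,T)} — 3.
  Q=T, P=F: remaining (R,S,T) ∈ {(F,F,T)} — 1.
  Q=F, P=T: remaining (R,S,T) ∈ {(F,F,F); (F,F,T); (F,T,F); (F,T,T)} — 4.
  Q=F, P=F: remaining (R,S,T) ∈ {(F,F,T); (F,T,T)} — 2.
Total: 3 + 1 + 4 + 2 = 10.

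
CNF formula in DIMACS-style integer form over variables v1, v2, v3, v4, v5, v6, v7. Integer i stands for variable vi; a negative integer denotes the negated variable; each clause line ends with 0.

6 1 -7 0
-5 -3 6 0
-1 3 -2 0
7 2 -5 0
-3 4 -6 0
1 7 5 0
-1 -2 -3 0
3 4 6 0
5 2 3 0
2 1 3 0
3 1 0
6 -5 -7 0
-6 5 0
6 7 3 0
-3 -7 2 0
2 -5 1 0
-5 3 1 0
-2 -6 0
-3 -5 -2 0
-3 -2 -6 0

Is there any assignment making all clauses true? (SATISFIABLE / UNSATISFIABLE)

v4 occurs only positively in the remaining clauses — set v4 = True.
Try v1 = True.
Try v2 = False.
The remaining clauses are satisfied by v3 = False, v5 = True, v6 = True, v7 = True.
So v1=True, v2=False, v3=False, v4=True, v5=True, v6=True, v7=True is a satisfying assignment.

SATISFIABLE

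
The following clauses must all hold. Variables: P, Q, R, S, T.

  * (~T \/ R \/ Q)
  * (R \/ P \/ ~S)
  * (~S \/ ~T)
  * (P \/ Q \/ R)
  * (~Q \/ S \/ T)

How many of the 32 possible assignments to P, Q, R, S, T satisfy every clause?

15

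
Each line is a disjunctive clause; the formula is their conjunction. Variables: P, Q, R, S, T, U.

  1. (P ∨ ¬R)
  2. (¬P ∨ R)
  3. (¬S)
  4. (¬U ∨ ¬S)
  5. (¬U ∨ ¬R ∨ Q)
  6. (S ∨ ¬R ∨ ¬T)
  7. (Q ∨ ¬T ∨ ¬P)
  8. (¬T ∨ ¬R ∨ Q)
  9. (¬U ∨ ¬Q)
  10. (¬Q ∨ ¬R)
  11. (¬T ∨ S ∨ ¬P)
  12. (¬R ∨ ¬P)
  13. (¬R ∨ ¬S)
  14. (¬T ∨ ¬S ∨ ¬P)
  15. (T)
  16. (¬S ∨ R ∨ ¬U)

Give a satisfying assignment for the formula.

The clause (¬S) is unit: S must be False.
The clause (T) is unit: T must be True.
(¬R) is a unit clause, so R = False.
The clause (¬P) is unit: P must be False.
Pure literal: U appears only negated; assign U = False.
Q is now unconstrained; take Q = True.
Check each clause:
  1. (¬R ∨ P) — ¬R is true.
  2. (¬P ∨ R) — ¬P is true.
  3. (¬S) — ¬S is true.
  4. (¬U ∨ ¬S) — ¬U is true.
  5. (¬R ∨ Q ∨ ¬U) — Q is true.
  6. (S ∨ ¬R ∨ ¬T) — ¬R is true.
  7. (Q ∨ ¬P ∨ ¬T) — Q is true.
  8. (¬R ∨ Q ∨ ¬T) — Q is true.
  9. (¬U ∨ ¬Q) — ¬U is true.
  10. (¬Q ∨ ¬R) — ¬R is true.
  11. (S ∨ ¬P ∨ ¬T) — ¬P is true.
  12. (¬P ∨ ¬R) — ¬R is true.
  13. (¬R ∨ ¬S) — ¬S is true.
  14. (¬T ∨ ¬S ∨ ¬P) — ¬S is true.
  15. (T) — T is true.
  16. (¬S ∨ R ∨ ¬U) — ¬U is true.

P=False, Q=True, R=False, S=False, T=True, U=False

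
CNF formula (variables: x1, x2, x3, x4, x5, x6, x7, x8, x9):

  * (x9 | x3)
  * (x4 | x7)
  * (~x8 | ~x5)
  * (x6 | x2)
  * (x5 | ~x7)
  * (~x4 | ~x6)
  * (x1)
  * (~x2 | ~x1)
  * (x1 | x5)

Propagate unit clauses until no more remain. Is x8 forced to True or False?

(x1) stands alone — x1 = True.
(~x1 | ~x2): since x1 = True, the clause reduces to (~x2). x2 = False.
(x6 | x2): since x2 = False, the clause reduces to (x6). x6 = True.
In (~x4 | ~x6), ~x6 is now false; ~x4 must hold, so x4 = False.
(x7 | x4) with x4 = False leaves only x7, so x7 = True.
(~x7 | x5): since x7 = True, the clause reduces to (x5). x5 = True.
From (~x8 | ~x5) and x5 = True: x8 = False.

False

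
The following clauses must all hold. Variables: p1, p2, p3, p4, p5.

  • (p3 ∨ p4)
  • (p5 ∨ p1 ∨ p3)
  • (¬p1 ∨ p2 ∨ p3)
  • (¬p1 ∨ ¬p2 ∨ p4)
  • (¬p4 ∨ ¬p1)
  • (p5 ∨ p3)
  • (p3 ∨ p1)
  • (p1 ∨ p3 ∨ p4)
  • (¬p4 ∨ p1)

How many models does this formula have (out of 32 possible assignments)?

Satisfying assignments:
  p1=0 p2=0 p3=1 p4=0 p5=0
  p1=0 p2=0 p3=1 p4=0 p5=1
  p1=0 p2=1 p3=1 p4=0 p5=0
  p1=0 p2=1 p3=1 p4=0 p5=1
  p1=1 p2=0 p3=1 p4=0 p5=0
  p1=1 p2=0 p3=1 p4=0 p5=1
That's 6 in total.

6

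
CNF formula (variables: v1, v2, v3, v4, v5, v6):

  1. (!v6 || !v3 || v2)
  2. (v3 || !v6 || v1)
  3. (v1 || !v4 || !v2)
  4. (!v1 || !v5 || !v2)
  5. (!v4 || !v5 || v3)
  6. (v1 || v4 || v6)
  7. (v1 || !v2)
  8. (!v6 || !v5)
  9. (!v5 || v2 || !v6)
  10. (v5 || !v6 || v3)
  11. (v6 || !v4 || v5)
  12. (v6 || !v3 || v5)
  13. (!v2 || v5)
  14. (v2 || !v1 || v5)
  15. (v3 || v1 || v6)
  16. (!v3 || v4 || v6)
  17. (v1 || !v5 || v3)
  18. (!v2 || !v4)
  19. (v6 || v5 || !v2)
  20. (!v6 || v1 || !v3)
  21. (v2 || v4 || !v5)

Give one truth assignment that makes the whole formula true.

Set v1 = True and propagate.
Try v2 = False.
  then v5 is forced to True.
  then v6 is forced to False.
  then v4 is forced to True.
  then v3 is forced to True.
Check each clause:
  1. (!v6 || v2 || !v3) — !v6 is true.
  2. (!v6 || v3 || v1) — v1 is true.
  3. (v1 || !v4 || !v2) — v1 is true.
  4. (!v2 || !v1 || !v5) — !v2 is true.
  5. (v3 || !v5 || !v4) — v3 is true.
  6. (v6 || v1 || v4) — v1 is true.
  7. (!v2 || v1) — v1 is true.
  8. (!v6 || !v5) — !v6 is true.
  9. (v2 || !v5 || !v6) — !v6 is true.
  10. (v5 || !v6 || v3) — !v6 is true.
  11. (v6 || v5 || !v4) — v5 is true.
  12. (v6 || v5 || !v3) — v5 is true.
  13. (v5 || !v2) — v5 is true.
  14. (!v1 || v2 || v5) — v5 is true.
  15. (v6 || v1 || v3) — v1 is true.
  16. (!v3 || v6 || v4) — v4 is true.
  17. (v1 || !v5 || v3) — v3 is true.
  18. (!v4 || !v2) — !v2 is true.
  19. (v6 || !v2 || v5) — v5 is true.
  20. (!v6 || !v3 || v1) — v1 is true.
  21. (v2 || !v5 || v4) — v4 is true.

v1=T, v2=F, v3=T, v4=T, v5=T, v6=F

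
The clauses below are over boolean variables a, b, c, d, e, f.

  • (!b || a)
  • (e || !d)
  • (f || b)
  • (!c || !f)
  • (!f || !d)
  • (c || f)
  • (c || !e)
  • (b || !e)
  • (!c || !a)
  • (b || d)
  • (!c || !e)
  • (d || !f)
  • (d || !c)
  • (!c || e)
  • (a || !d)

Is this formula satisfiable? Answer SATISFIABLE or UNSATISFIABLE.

c = True:
  propagation gives f=False, b=True, a=True; an empty clause results — contradiction.
c = False:
  propagation gives f=True, d=False; an empty clause results — contradiction.
Every branch closes, so no satisfying assignment exists.

UNSATISFIABLE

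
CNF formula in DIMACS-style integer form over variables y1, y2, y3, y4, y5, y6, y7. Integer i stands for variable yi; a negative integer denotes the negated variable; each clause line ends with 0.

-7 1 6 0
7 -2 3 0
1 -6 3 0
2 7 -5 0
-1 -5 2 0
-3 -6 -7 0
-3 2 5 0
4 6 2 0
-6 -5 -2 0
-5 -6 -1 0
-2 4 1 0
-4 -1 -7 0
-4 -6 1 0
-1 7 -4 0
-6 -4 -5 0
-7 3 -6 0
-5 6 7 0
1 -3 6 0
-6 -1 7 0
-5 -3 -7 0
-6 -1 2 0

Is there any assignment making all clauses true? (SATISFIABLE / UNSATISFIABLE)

SATISFIABLE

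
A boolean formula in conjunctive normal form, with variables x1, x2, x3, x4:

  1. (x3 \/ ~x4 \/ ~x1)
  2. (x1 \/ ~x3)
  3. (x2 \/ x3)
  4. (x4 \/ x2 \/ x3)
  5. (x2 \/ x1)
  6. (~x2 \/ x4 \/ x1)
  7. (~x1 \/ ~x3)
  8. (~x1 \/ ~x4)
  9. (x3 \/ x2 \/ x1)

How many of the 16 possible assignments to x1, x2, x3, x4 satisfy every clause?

2

Satisfying assignments:
  x1=0 x2=1 x3=0 x4=1
  x1=1 x2=1 x3=0 x4=0
Count: 2.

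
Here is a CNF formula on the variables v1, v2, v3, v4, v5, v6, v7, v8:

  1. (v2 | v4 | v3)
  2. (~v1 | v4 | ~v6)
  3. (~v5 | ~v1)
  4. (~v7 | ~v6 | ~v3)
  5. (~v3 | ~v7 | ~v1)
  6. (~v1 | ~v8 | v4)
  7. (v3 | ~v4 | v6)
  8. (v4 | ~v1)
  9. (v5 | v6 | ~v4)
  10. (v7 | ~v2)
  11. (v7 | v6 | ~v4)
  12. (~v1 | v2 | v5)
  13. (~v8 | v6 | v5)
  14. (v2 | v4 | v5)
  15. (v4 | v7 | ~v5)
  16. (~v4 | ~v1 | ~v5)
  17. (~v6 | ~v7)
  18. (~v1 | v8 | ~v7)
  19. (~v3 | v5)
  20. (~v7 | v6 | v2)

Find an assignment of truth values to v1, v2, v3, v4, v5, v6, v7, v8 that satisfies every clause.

Pure literal: v1 appears only negated; assign v1 = False.
Try v2 = True.
  then v7 is forced to True.
  then v6 is forced to False.
The remaining clauses are satisfied by v3 = True, v4 = True, v5 = True, v8 = True.

v1=False  v2=True  v3=True  v4=True  v5=True  v6=False  v7=True  v8=True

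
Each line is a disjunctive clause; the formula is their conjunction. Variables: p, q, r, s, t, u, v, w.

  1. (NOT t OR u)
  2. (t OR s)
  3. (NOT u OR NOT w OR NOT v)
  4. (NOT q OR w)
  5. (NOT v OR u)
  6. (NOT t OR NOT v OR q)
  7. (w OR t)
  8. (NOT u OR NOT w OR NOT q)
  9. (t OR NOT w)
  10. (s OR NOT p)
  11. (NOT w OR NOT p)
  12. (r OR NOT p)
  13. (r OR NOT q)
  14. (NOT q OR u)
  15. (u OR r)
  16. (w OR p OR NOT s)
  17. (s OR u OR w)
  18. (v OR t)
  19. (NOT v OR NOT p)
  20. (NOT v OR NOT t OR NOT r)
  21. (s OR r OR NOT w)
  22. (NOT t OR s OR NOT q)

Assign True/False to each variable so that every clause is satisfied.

p=F, q=F, r=F, s=T, t=T, u=T, v=F, w=T

Check each clause:
  1. (u OR NOT t) — u is true.
  2. (t OR s) — s is true.
  3. (NOT w OR NOT u OR NOT v) — NOT v is true.
  4. (w OR NOT q) — w is true.
  5. (NOT v OR u) — NOT v is true.
  6. (NOT t OR NOT v OR q) — NOT v is true.
  7. (w OR t) — w is true.
  8. (NOT q OR NOT w OR NOT u) — NOT q is true.
  9. (t OR NOT w) — t is true.
  10. (NOT p OR s) — s is true.
  11. (NOT p OR NOT w) — NOT p is true.
  12. (NOT p OR r) — NOT p is true.
  13. (r OR NOT q) — NOT q is true.
  14. (NOT q OR u) — NOT q is true.
  15. (u OR r) — u is true.
  16. (w OR p OR NOT s) — w is true.
  17. (w OR s OR u) — w is true.
  18. (t OR v) — t is true.
  19. (NOT p OR NOT v) — NOT v is true.
  20. (NOT v OR NOT r OR NOT t) — NOT v is true.
  21. (r OR NOT w OR s) — s is true.
  22. (s OR NOT t OR NOT q) — s is true.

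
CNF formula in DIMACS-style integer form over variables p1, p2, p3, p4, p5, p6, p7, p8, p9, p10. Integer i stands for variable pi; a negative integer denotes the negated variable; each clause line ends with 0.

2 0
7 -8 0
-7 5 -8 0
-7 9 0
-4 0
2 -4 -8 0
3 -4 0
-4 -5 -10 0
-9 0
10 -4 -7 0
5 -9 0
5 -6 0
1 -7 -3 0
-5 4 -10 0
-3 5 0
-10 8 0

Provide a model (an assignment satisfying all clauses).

The clause (p2) is unit: p2 must be True.
(~p4) is a unit clause, so p4 = False.
Unit propagation: (~p9) forces p9 = False.
Unit propagation: (~p7) forces p7 = False.
(~p8) is a unit clause, so p8 = False.
(~p10) is a unit clause, so p10 = False.
p3 occurs only negated in the remaining clauses — set p3 = False.
p5 occurs only positively in the remaining clauses — set p5 = True.
p1, p6 are now unconstrained; take p1 = True, p6 = True.
Check each clause:
  1. (p2) — p2 is true.
  2. (p7 | ~p8) — ~p8 is true.
  3. (~p7 | ~p8 | p5) — ~p8 is true.
  4. (~p7 | p9) — ~p7 is true.
  5. (~p4) — ~p4 is true.
  6. (~p8 | p2 | ~p4) — ~p8 is true.
  7. (~p4 | p3) — ~p4 is true.
  8. (~p10 | ~p4 | ~p5) — ~p4 is true.
  9. (~p9) — ~p9 is true.
  10. (~p7 | p10 | ~p4) — ~p7 is true.
  11. (p5 | ~p9) — p5 is true.
  12. (p5 | ~p6) — p5 is true.
  13. (~p7 | p1 | ~p3) — p1 is true.
  14. (p4 | ~p10 | ~p5) — ~p10 is true.
  15. (p5 | ~p3) — ~p3 is true.
  16. (p8 | ~p10) — ~p10 is true.

p1 = T, p2 = T, p3 = F, p4 = F, p5 = T, p6 = T, p7 = F, p8 = F, p9 = F, p10 = F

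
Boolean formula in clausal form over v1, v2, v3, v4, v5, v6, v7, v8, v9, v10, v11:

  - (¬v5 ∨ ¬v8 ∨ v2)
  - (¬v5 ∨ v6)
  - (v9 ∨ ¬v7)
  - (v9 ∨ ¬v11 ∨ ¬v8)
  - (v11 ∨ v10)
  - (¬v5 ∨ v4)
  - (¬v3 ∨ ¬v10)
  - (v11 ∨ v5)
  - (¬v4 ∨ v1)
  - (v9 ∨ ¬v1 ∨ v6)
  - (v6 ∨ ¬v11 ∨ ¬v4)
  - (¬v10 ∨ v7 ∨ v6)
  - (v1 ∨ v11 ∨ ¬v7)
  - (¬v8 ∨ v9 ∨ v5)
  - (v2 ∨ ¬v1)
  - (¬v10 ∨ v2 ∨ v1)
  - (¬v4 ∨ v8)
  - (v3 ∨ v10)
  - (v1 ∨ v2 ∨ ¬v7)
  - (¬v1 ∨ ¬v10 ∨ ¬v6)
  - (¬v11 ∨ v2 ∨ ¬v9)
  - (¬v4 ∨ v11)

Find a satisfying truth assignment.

Pure literal: v2 appears only positively; assign v2 = True.
Try v1 = True.
Try v3 = True.
  then v10 is forced to False.
  then v11 is forced to True.
Branch on v4: take v4 = False.
  then v5 is forced to False.
The remaining clauses are satisfied by v6 = False, v7 = True, v8 = True, v9 = True.
Every clause has at least one true literal under this assignment.

v1=True  v2=True  v3=True  v4=False  v5=False  v6=False  v7=True  v8=True  v9=True  v10=False  v11=True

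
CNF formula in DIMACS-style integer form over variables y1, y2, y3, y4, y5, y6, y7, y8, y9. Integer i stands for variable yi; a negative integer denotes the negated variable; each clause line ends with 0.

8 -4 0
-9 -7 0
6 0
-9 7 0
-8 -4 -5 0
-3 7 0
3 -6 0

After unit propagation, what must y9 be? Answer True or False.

(y6) stands alone — y6 = True.
(y3 \/ ~y6) with y6 = True leaves only y3, so y3 = True.
(y7 \/ ~y3) with y3 = True leaves only y7, so y7 = True.
From (~y9 \/ ~y7) and y7 = True: y9 = False.

False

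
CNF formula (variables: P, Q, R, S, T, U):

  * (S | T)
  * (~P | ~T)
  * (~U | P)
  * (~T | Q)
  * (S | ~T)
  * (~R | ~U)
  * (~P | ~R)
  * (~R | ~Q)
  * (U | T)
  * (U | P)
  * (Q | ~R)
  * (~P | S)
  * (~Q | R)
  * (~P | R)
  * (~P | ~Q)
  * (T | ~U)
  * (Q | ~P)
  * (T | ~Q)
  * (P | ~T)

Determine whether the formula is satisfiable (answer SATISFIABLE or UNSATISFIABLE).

UNSATISFIABLE

P = True:
  propagation gives T=False, S=True, R=False; an empty clause results — contradiction.
P = False:
  propagation gives U=False; an empty clause results — contradiction.
Every branch closes, so no satisfying assignment exists.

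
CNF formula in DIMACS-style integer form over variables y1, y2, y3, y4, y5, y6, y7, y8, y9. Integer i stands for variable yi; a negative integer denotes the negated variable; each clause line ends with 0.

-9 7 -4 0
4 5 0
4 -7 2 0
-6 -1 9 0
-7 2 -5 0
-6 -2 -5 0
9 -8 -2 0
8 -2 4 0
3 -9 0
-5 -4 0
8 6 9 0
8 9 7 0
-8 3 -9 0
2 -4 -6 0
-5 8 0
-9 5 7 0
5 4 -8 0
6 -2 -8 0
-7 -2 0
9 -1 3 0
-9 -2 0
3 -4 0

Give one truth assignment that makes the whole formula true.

y1=True, y2=False, y3=True, y4=False, y5=True, y6=False, y7=False, y8=True, y9=False

Check each clause:
  1. (NOT y9 OR NOT y4 OR y7) — NOT y9 is true.
  2. (y4 OR y5) — y5 is true.
  3. (y4 OR y2 OR NOT y7) — NOT y7 is true.
  4. (NOT y1 OR NOT y6 OR y9) — NOT y6 is true.
  5. (y2 OR NOT y5 OR NOT y7) — NOT y7 is true.
  6. (NOT y5 OR NOT y2 OR NOT y6) — NOT y6 is true.
  7. (NOT y8 OR y9 OR NOT y2) — NOT y2 is true.
  8. (y8 OR y4 OR NOT y2) — y8 is true.
  9. (y3 OR NOT y9) — y3 is true.
  10. (NOT y4 OR NOT y5) — NOT y4 is true.
  11. (y9 OR y6 OR y8) — y8 is true.
  12. (y9 OR y7 OR y8) — y8 is true.
  13. (y3 OR NOT y9 OR NOT y8) — y3 is true.
  14. (NOT y4 OR NOT y6 OR y2) — NOT y6 is true.
  15. (y8 OR NOT y5) — y8 is true.
  16. (y7 OR y5 OR NOT y9) — y5 is true.
  17. (NOT y8 OR y4 OR y5) — y5 is true.
  18. (NOT y2 OR y6 OR NOT y8) — NOT y2 is true.
  19. (NOT y7 OR NOT y2) — NOT y7 is true.
  20. (y9 OR y3 OR NOT y1) — y3 is true.
  21. (NOT y2 OR NOT y9) — NOT y2 is true.
  22. (y3 OR NOT y4) — y3 is true.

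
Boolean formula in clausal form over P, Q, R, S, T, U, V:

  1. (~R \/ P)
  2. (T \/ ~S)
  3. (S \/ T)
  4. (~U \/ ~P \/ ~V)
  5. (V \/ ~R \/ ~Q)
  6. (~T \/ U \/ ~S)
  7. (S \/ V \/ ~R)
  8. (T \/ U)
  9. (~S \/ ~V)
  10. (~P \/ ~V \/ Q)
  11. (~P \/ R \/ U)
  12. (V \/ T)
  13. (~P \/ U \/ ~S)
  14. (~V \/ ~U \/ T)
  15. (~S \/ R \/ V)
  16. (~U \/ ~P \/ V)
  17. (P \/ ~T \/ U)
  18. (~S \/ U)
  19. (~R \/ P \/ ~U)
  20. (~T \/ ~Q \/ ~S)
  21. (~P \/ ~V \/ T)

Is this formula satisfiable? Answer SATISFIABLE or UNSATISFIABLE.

Branch on P: take P = False.
  then R is forced to False.
The remaining clauses are satisfied by Q = True, S = False, T = True, U = True, V = False.
So P=F, Q=T, R=F, S=F, T=T, U=T, V=F is a satisfying assignment.

SATISFIABLE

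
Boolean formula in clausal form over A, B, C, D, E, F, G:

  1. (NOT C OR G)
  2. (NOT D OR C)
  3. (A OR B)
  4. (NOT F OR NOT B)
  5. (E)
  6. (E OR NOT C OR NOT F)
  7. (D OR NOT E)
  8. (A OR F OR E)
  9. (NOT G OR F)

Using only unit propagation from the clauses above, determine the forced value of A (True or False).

Unit clause (E) sets E = True.
From (NOT E OR D) and E = True: D = True.
In (NOT D OR C), NOT D is now false; C must hold, so C = True.
(G OR NOT C): since C = True, the clause reduces to (G). G = True.
In (NOT G OR F), NOT G is now false; F must hold, so F = True.
From (NOT B OR NOT F) and F = True: B = False.
(B OR A): since B = False, the clause reduces to (A). A = True.

True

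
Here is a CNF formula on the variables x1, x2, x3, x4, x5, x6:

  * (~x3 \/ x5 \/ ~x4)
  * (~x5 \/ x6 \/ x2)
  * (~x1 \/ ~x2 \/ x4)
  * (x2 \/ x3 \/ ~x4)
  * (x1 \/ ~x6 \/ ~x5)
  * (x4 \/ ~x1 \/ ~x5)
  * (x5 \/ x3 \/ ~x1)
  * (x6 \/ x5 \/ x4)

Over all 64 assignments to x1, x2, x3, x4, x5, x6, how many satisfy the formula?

16

Case analysis on x5 and x4:
  x5=1, x4=1: 7 of the 16 assignments to (x1,x2,x3,x6) work.
  x5=1, x4=0: remaining (x1,x2,x3,x6) ∈ {(0,1,0,0); (0,1,1,0)} — 2.
  x5=0, x4=1: remaining (x1,x2,x3,x6) ∈ {(0,1,0,0); (0,1,0,1)} — 2.
  x5=0, x4=0: 5 of the 16 assignments to (x1,x2,x3,x6) work.
Total: 7 + 2 + 2 + 5 = 16.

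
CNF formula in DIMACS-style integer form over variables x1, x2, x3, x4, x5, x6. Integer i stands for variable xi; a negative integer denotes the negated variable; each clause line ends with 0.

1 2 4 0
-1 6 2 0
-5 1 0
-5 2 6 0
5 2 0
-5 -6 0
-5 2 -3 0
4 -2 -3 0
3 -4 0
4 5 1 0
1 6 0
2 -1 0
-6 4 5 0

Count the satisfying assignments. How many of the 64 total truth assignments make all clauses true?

The models are:
  x1=F x2=T x3=T x4=T x5=F x6=T
  x1=T x2=T x3=F x4=F x5=F x6=F
  x1=T x2=T x3=F x4=F x5=T x6=F
  x1=T x2=T x3=T x4=T x5=F x6=F
  x1=T x2=T x3=T x4=T x5=F x6=T
  x1=T x2=T x3=T x4=T x5=T x6=F
Count: 6.

6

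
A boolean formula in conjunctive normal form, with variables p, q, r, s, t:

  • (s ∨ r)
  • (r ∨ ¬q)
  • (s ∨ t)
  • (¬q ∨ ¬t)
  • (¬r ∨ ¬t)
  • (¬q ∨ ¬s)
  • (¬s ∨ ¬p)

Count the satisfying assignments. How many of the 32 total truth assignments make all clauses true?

3

The models are:
  p=0 q=0 r=0 s=1 t=0
  p=0 q=0 r=0 s=1 t=1
  p=0 q=0 r=1 s=1 t=0
Count: 3.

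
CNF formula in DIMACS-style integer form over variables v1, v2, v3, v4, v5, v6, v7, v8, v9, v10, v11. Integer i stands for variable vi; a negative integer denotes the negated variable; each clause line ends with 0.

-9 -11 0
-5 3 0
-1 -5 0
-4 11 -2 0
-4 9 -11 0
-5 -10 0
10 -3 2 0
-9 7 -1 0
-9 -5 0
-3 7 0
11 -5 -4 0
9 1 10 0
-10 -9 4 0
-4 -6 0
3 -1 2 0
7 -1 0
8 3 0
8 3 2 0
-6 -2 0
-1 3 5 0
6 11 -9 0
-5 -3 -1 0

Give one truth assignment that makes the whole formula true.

v7 occurs only positively in the remaining clauses — set v7 = True.
Try v1 = True.
  then v5 is forced to False.
  then v3 is forced to True.
Branch on v2: take v2 = False.
  then v10 is forced to True.
The remaining clauses are satisfied by v4 = False, v6 = True, v8 = False, v9 = False, v11 = False.
Every clause has at least one true literal under this assignment.

v1 = T  v2 = F  v3 = T  v4 = F  v5 = F  v6 = T  v7 = T  v8 = F  v9 = F  v10 = T  v11 = F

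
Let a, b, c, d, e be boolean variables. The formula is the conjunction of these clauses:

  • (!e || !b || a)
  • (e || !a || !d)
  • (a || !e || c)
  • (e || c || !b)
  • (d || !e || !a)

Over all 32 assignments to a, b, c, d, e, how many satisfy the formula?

15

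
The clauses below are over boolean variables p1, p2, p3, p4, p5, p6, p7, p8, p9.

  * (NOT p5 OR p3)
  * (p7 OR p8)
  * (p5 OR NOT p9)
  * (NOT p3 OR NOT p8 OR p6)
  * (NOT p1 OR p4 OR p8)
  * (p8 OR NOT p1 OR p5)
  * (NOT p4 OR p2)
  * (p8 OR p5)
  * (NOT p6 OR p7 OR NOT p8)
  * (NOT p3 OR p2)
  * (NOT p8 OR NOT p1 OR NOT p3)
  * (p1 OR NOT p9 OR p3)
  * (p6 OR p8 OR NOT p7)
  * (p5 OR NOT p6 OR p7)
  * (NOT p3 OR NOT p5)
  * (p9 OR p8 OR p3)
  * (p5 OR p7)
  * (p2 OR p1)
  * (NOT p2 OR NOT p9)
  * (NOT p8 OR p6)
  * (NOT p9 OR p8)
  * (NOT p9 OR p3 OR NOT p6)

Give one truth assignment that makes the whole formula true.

p1 = 0, p2 = 1, p3 = 0, p4 = 0, p5 = 0, p6 = 1, p7 = 1, p8 = 1, p9 = 0

Check each clause:
  1. (NOT p5 OR p3) — NOT p5 is true.
  2. (p8 OR p7) — p8 is true.
  3. (NOT p9 OR p5) — NOT p9 is true.
  4. (NOT p8 OR p6 OR NOT p3) — NOT p3 is true.
  5. (p4 OR p8 OR NOT p1) — p8 is true.
  6. (p5 OR NOT p1 OR p8) — p8 is true.
  7. (NOT p4 OR p2) — p2 is true.
  8. (p8 OR p5) — p8 is true.
  9. (NOT p6 OR NOT p8 OR p7) — p7 is true.
  10. (p2 OR NOT p3) — p2 is true.
  11. (NOT p8 OR NOT p3 OR NOT p1) — NOT p3 is true.
  12. (NOT p9 OR p3 OR p1) — NOT p9 is true.
  13. (p8 OR NOT p7 OR p6) — p8 is true.
  14. (p5 OR NOT p6 OR p7) — p7 is true.
  15. (NOT p5 OR NOT p3) — NOT p5 is true.
  16. (p8 OR p9 OR p3) — p8 is true.
  17. (p7 OR p5) — p7 is true.
  18. (p2 OR p1) — p2 is true.
  19. (NOT p9 OR NOT p2) — NOT p9 is true.
  20. (NOT p8 OR p6) — p6 is true.
  21. (NOT p9 OR p8) — p8 is true.
  22. (NOT p9 OR NOT p6 OR p3) — NOT p9 is true.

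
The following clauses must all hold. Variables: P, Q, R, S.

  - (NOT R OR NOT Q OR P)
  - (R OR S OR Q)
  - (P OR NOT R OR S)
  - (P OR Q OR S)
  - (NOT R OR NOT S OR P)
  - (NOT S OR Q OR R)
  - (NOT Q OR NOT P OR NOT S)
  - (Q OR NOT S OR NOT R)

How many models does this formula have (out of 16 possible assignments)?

5

Satisfying assignments:
  P=0 Q=1 R=0 S=0
  P=0 Q=1 R=0 S=1
  P=1 Q=0 R=1 S=0
  P=1 Q=1 R=0 S=0
  P=1 Q=1 R=1 S=0
That's 5 in total.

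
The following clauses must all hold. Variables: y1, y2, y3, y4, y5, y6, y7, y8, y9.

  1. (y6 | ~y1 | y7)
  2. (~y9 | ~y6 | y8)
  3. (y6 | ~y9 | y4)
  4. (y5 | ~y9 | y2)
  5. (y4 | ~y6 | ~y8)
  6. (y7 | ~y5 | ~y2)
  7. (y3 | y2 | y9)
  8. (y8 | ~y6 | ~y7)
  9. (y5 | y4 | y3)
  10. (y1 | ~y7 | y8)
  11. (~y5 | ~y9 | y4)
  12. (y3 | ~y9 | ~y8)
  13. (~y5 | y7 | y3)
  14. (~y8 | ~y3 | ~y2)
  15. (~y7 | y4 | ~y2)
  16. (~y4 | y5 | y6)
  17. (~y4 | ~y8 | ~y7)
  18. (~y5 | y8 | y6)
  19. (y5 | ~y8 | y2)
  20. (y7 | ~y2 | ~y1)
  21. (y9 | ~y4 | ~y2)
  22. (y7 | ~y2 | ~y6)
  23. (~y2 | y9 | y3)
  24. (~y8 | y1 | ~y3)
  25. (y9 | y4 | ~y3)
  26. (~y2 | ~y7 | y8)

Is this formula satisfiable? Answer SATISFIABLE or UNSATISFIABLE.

SATISFIABLE

Branch on y1: take y1 = True.
Branch on y2: take y2 = False.
For the remaining variables, y3 = True, y4 = True, y5 = True, y6 = True, y7 = False, y8 = True, y9 = True works.
So y1=T, y2=F, y3=T, y4=T, y5=T, y6=T, y7=F, y8=T, y9=T is a satisfying assignment.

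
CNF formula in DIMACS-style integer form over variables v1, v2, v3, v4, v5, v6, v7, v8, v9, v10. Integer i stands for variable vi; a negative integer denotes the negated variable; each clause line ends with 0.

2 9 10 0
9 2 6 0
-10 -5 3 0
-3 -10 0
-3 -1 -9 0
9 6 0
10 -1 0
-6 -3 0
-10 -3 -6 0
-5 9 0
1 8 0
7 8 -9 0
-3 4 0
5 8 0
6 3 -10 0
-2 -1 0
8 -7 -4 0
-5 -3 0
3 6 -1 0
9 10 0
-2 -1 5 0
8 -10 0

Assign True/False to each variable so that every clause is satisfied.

v1 = 0, v2 = 1, v3 = 0, v4 = 0, v5 = 0, v6 = 1, v7 = 0, v8 = 1, v9 = 1, v10 = 0

Check each clause:
  1. (v10 OR v2 OR v9) — v9 is true.
  2. (v6 OR v9 OR v2) — v9 is true.
  3. (v3 OR NOT v10 OR NOT v5) — NOT v10 is true.
  4. (NOT v10 OR NOT v3) — NOT v3 is true.
  5. (NOT v1 OR NOT v9 OR NOT v3) — NOT v3 is true.
  6. (v9 OR v6) — v9 is true.
  7. (NOT v1 OR v10) — NOT v1 is true.
  8. (NOT v3 OR NOT v6) — NOT v3 is true.
  9. (NOT v10 OR NOT v3 OR NOT v6) — NOT v3 is true.
  10. (NOT v5 OR v9) — v9 is true.
  11. (v1 OR v8) — v8 is true.
  12. (NOT v9 OR v7 OR v8) — v8 is true.
  13. (v4 OR NOT v3) — NOT v3 is true.
  14. (v5 OR v8) — v8 is true.
  15. (v3 OR v6 OR NOT v10) — v6 is true.
  16. (NOT v1 OR NOT v2) — NOT v1 is true.
  17. (v8 OR NOT v7 OR NOT v4) — v8 is true.
  18. (NOT v5 OR NOT v3) — NOT v5 is true.
  19. (v6 OR v3 OR NOT v1) — NOT v1 is true.
  20. (v9 OR v10) — v9 is true.
  21. (v5 OR NOT v2 OR NOT v1) — NOT v1 is true.
  22. (NOT v10 OR v8) — v8 is true.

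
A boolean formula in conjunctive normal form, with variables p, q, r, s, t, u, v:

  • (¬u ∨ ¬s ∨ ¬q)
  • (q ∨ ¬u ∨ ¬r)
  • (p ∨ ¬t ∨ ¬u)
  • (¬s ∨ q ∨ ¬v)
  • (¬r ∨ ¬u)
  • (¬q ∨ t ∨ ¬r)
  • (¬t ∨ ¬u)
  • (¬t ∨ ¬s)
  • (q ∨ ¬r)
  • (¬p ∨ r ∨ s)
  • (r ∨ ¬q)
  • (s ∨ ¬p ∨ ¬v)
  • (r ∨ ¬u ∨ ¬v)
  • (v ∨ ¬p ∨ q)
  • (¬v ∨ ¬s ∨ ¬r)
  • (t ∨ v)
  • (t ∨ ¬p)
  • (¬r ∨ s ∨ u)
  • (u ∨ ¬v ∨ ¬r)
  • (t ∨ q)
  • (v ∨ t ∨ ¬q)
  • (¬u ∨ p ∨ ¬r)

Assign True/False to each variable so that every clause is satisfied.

p = F, q = F, r = F, s = F, t = T, u = F, v = F

Check each clause:
  1. (¬s ∨ ¬q ∨ ¬u) — ¬u is true.
  2. (¬u ∨ q ∨ ¬r) — ¬u is true.
  3. (¬t ∨ ¬u ∨ p) — ¬u is true.
  4. (q ∨ ¬v ∨ ¬s) — ¬v is true.
  5. (¬u ∨ ¬r) — ¬u is true.
  6. (¬r ∨ t ∨ ¬q) — ¬r is true.
  7. (¬u ∨ ¬t) — ¬u is true.
  8. (¬s ∨ ¬t) — ¬s is true.
  9. (q ∨ ¬r) — ¬r is true.
  10. (s ∨ r ∨ ¬p) — ¬p is true.
  11. (¬q ∨ r) — ¬q is true.
  12. (¬v ∨ ¬p ∨ s) — ¬v is true.
  13. (¬u ∨ ¬v ∨ r) — ¬v is true.
  14. (q ∨ v ∨ ¬p) — ¬p is true.
  15. (¬r ∨ ¬v ∨ ¬s) — ¬v is true.
  16. (t ∨ v) — t is true.
  17. (t ∨ ¬p) — t is true.
  18. (¬r ∨ s ∨ u) — ¬r is true.
  19. (¬v ∨ ¬r ∨ u) — ¬v is true.
  20. (t ∨ q) — t is true.
  21. (t ∨ ¬q ∨ v) — t is true.
  22. (p ∨ ¬r ∨ ¬u) — ¬u is true.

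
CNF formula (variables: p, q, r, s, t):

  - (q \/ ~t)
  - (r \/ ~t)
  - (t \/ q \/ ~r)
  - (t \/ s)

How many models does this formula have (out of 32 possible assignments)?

Case analysis on t and q:
  t=T, q=T: remaining (p,r,s) ∈ {(F,T,F); (F,T,T); (T,T,F); (T,T,T)} — 4.
  t=T, q=F: a clause becomes empty — 0.
  t=F, q=T: remaining (p,r,s) ∈ {(F,F,T); (F,T,T); (T,F,T); (T,T,T)} — 4.
  t=F, q=F: remaining (p,r,s) ∈ {(F,F,T); (T,F,T)} — 2.
Total: 4 + 0 + 4 + 2 = 10.

10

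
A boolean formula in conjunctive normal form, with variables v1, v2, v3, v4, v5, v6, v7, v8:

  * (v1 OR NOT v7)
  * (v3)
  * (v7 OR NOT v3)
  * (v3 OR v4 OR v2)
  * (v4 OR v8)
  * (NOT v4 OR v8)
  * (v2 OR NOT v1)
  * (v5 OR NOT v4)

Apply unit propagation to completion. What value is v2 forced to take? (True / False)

True

(v3) is a unit clause: v3 = True.
In (v7 OR NOT v3), NOT v3 is now false; v7 must hold, so v7 = True.
(NOT v7 OR v1) with v7 = True leaves only v1, so v1 = True.
In (v2 OR NOT v1), NOT v1 is now false; v2 must hold, so v2 = True.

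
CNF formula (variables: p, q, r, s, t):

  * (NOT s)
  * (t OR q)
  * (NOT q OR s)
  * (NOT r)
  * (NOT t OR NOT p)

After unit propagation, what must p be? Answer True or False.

False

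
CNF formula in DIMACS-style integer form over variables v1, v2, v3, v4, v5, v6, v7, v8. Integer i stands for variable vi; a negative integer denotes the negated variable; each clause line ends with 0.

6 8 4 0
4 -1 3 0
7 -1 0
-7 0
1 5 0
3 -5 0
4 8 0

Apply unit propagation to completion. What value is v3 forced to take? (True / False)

True

Unit clause (¬v7) sets v7 = False.
(¬v1 ∨ v7) with v7 = False leaves only ¬v1, so v1 = False.
In (v5 ∨ v1), v1 is now false; v5 must hold, so v5 = True.
From (¬v5 ∨ v3) and v5 = True: v3 = True.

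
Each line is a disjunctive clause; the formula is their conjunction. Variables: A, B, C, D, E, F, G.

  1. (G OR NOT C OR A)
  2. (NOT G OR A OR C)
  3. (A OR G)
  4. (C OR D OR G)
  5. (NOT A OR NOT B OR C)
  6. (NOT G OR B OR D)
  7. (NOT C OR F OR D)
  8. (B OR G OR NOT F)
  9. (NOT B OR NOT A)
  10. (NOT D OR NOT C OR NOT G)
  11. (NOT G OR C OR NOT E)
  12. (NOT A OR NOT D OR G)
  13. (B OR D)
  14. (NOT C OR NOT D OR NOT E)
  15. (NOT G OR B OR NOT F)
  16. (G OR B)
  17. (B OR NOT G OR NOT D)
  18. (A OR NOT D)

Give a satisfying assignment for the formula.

Try A = False.
  then G is forced to True.
  then C is forced to True.
  then D is forced to False.
  then B is forced to True.
  then F is forced to True.
E is now unconstrained; take E = True.
Every clause has at least one true literal under this assignment.
Check each clause:
  1. (A OR NOT C OR G) — G is true.
  2. (NOT G OR A OR C) — C is true.
  3. (G OR A) — G is true.
  4. (C OR D OR G) — C is true.
  5. (C OR NOT B OR NOT A) — C is true.
  6. (NOT G OR D OR B) — B is true.
  7. (D OR NOT C OR F) — F is true.
  8. (G OR B OR NOT F) — B is true.
  9. (NOT A OR NOT B) — NOT A is true.
  10. (NOT G OR NOT C OR NOT D) — NOT D is true.
  11. (NOT E OR C OR NOT G) — C is true.
  12. (G OR NOT A OR NOT D) — NOT D is true.
  13. (D OR B) — B is true.
  14. (NOT C OR NOT D OR NOT E) — NOT D is true.
  15. (B OR NOT G OR NOT F) — B is true.
  16. (B OR G) — B is true.
  17. (NOT D OR NOT G OR B) — B is true.
  18. (A OR NOT D) — NOT D is true.

A=0  B=1  C=1  D=0  E=1  F=1  G=1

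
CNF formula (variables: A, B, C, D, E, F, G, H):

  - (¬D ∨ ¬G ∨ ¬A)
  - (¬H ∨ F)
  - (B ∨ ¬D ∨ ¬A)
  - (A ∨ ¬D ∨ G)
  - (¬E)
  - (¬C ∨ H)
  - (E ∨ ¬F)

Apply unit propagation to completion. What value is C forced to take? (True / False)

(¬E) stands alone — E = False.
In (¬F ∨ E), E is now false; ¬F must hold, so F = False.
(F ∨ ¬H): since F = False, the clause reduces to (¬H). H = False.
(¬C ∨ H) with H = False leaves only ¬C, so C = False.

False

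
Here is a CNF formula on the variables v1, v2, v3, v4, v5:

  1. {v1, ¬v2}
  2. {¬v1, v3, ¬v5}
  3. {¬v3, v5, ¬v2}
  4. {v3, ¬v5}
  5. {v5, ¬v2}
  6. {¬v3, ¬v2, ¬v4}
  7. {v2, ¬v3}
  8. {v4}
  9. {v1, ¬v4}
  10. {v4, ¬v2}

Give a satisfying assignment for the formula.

v1 = 1, v2 = 0, v3 = 0, v4 = 1, v5 = 0

(v4) is a unit clause, so v4 = True.
The clause (v1) is unit: v1 must be True.
Set v2 = False and propagate.
  then v3 is forced to False.
  then v5 is forced to False.
Every clause has at least one true literal under this assignment.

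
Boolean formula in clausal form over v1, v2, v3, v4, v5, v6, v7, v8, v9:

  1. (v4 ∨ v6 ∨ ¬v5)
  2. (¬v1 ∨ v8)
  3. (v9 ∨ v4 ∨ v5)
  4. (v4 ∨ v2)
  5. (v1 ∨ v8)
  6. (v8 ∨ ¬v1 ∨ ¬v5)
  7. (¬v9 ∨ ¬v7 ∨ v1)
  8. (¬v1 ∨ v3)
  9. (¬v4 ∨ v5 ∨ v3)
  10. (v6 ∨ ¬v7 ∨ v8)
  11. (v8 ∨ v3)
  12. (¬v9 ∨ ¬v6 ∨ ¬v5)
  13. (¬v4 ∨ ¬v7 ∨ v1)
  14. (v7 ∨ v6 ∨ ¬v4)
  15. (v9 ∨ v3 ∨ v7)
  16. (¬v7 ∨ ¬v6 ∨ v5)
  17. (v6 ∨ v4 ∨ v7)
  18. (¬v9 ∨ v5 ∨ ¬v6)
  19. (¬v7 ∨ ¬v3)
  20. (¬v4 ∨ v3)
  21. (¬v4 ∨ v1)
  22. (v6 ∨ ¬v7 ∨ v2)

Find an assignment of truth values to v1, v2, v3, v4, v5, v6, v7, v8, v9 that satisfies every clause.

v2 occurs only positively in the remaining clauses — set v2 = True.
v8 occurs only positively in the remaining clauses — set v8 = True.
Branch on v1: take v1 = True.
  then v3 is forced to True.
  then v7 is forced to False.
The remaining clauses are satisfied by v4 = True, v5 = True, v6 = True, v9 = False.
Check each clause:
  1. (¬v5 ∨ v4 ∨ v6) — v4 is true.
  2. (¬v1 ∨ v8) — v8 is true.
  3. (v9 ∨ v4 ∨ v5) — v4 is true.
  4. (v4 ∨ v2) — v2 is true.
  5. (v1 ∨ v8) — v8 is true.
  6. (¬v1 ∨ v8 ∨ ¬v5) — v8 is true.
  7. (¬v7 ∨ ¬v9 ∨ v1) — v1 is true.
  8. (¬v1 ∨ v3) — v3 is true.
  9. (v3 ∨ v5 ∨ ¬v4) — v3 is true.
  10. (v8 ∨ v6 ∨ ¬v7) — v8 is true.
  11. (v3 ∨ v8) — v8 is true.
  12. (¬v6 ∨ ¬v9 ∨ ¬v5) — ¬v9 is true.
  13. (v1 ∨ ¬v4 ∨ ¬v7) — ¬v7 is true.
  14. (v6 ∨ v7 ∨ ¬v4) — v6 is true.
  15. (v9 ∨ v7 ∨ v3) — v3 is true.
  16. (¬v7 ∨ ¬v6 ∨ v5) — ¬v7 is true.
  17. (v6 ∨ v4 ∨ v7) — v4 is true.
  18. (¬v6 ∨ v5 ∨ ¬v9) — v5 is true.
  19. (¬v3 ∨ ¬v7) — ¬v7 is true.
  20. (¬v4 ∨ v3) — v3 is true.
  21. (¬v4 ∨ v1) — v1 is true.
  22. (¬v7 ∨ v2 ∨ v6) — ¬v7 is true.

v1 = T  v2 = T  v3 = T  v4 = T  v5 = T  v6 = T  v7 = F  v8 = T  v9 = F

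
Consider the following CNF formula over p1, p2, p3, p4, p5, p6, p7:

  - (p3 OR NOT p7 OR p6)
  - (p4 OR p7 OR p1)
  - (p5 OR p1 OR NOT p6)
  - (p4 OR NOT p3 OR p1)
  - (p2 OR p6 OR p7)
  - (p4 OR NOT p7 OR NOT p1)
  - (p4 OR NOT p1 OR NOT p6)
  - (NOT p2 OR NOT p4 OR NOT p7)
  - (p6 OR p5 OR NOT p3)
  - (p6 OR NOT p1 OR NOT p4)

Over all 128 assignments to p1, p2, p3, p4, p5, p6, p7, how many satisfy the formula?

Split on p1, then p4.
  p1=1, p4=1: p3, p5 free; 3 ways for (p2,p6,p7) × 2^2 = 12.
  p1=1, p4=0: remaining (p2,p3,p5,p6,p7) ∈ {(1,0,0,0,0); (1,0,1,0,0); (1,1,1,0,0)} — 3.
  p1=0, p4=1: 10 of the 32 assignments to (p2,p3,p5,p6,p7) work.
  p1=0, p4=0: remaining (p2,p3,p5,p6,p7) ∈ {(0,0,1,1,1); (1,0,1,1,1)} — 2.
Total: 12 + 3 + 10 + 2 = 27.

27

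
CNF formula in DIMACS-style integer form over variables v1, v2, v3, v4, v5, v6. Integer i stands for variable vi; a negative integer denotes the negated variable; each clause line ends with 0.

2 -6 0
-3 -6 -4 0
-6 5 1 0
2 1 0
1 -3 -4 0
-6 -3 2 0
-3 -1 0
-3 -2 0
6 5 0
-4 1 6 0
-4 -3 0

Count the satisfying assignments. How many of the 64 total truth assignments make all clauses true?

11

Case analysis on v3 and v6:
  v3=1, v6=1: a clause becomes empty — 0.
  v3=1, v6=0: a clause becomes empty — 0.
  v3=0, v6=1: v4 free; 3 ways for (v1,v2,v5) × 2^1 = 6.
  v3=0, v6=0: 5 of the 16 assignments to (v1,v2,v4,v5) work.
Total: 0 + 0 + 6 + 5 = 11.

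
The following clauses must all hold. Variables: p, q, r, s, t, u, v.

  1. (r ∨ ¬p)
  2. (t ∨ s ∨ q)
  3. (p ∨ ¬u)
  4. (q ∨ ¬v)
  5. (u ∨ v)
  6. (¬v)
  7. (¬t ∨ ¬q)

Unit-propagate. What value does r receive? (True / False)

True

(¬v) stands alone — v = False.
(v ∨ u) with v = False leaves only u, so u = True.
(¬u ∨ p) with u = True leaves only p, so p = True.
From (r ∨ ¬p) and p = True: r = True.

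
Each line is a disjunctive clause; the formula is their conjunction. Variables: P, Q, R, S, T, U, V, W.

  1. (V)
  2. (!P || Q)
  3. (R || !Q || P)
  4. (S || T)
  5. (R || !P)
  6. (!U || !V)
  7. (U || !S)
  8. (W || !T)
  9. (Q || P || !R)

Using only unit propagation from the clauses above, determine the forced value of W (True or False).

True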